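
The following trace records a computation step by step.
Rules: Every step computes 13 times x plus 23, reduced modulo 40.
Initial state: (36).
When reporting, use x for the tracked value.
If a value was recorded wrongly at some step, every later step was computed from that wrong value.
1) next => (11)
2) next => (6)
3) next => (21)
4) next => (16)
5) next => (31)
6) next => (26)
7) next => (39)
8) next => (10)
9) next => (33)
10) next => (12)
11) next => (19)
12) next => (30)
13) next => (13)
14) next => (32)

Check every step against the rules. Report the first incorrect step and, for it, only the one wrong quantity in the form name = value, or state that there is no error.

step 1: x = (13*36 + 23) mod 40 = 11 -> exactly as logged
step 2: x = (13*11 + 23) mod 40 = 6 -> checks out
step 3: x = (13*6 + 23) mod 40 = 21 -> checks out
step 4: x = (13*21 + 23) mod 40 = 16 -> in agreement
step 5: x = (13*16 + 23) mod 40 = 31 -> same as recorded
step 6: x = (13*31 + 23) mod 40 = 26 -> consistent with the trace
step 7: x = (13*26 + 23) mod 40 = 1 -> the trace disagrees here
The earliest wrong entry is at step 7: it should read x = 1.

step 7, x = 1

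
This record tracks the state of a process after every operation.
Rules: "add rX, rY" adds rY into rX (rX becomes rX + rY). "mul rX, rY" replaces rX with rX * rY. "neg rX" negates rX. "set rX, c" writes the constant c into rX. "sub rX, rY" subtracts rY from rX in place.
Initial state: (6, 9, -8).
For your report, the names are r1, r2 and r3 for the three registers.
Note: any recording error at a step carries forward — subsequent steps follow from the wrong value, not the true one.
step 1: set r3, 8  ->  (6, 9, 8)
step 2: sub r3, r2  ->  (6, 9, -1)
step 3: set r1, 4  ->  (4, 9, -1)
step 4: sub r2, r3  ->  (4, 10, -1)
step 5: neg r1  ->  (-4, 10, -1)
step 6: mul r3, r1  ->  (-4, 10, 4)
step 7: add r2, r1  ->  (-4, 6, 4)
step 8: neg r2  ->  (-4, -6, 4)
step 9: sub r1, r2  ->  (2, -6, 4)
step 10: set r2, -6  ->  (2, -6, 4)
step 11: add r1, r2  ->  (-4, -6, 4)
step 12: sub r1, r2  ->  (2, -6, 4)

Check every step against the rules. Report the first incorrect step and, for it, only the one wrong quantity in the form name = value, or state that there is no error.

no error

1. r3 = 8 (agrees with the record)
2. r3 = 8 - 9 = -1 (matches)
3. r1 = 4 (exactly as logged)
4. r2 = 9 - -1 = 10 (agrees with the record)
5. r1 = -(4) = -4 (exactly as logged)
6. r3 = -1 * -4 = 4 (same as recorded)
7. r2 = 10 + -4 = 6 (checks out)
8. r2 = -(6) = -6 (matches)
9. r1 = -4 - -6 = 2 (exactly as logged)
10. r2 = -6 (confirmed correct)
11. r1 = 2 + -6 = -4 (in agreement)
12. r1 = -4 - -6 = 2 (verified)
All entries verified; no error found.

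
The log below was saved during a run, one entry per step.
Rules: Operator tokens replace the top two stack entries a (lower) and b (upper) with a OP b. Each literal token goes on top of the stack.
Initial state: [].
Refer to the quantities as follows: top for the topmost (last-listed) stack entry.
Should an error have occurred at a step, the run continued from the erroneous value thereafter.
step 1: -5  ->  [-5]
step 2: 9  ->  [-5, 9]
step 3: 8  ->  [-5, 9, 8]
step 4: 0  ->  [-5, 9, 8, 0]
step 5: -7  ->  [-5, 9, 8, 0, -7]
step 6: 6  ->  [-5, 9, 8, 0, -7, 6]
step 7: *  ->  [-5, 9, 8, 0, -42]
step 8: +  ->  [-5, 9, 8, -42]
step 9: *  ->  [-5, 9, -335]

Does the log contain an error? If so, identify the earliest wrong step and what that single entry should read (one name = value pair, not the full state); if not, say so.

step 9, top = -336

Recomputing the run from the initial state:
step 1: [-5]
step 2: [-5, 9]
step 3: [-5, 9, 8]
step 4: [-5, 9, 8, 0]
step 5: [-5, 9, 8, 0, -7]
step 6: [-5, 9, 8, 0, -7, 6]
step 7: [-5, 9, 8, 0, -42]
step 8: [-5, 9, 8, -42]
step 9: [-5, 9, -336]
The first disagreement with the log is at step 9, where the value should be top = -336.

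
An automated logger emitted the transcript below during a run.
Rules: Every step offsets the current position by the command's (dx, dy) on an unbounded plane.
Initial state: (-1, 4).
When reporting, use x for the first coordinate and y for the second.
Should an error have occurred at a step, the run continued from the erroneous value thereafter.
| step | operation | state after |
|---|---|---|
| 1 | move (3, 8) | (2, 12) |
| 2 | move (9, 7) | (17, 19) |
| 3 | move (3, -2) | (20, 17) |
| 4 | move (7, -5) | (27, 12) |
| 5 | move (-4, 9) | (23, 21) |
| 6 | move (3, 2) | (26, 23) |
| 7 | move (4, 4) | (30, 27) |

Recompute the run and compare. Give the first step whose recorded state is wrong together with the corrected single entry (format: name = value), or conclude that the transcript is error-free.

step 2, x = 11

step 1: x = -1 + (3) = 2, y = 4 + (8) = 12 -> checks out
step 2: x = 2 + (9) = 11, y = 12 + (7) = 19 -> the entry is off here
First deviation found at step 2; the corrected entry is x = 11.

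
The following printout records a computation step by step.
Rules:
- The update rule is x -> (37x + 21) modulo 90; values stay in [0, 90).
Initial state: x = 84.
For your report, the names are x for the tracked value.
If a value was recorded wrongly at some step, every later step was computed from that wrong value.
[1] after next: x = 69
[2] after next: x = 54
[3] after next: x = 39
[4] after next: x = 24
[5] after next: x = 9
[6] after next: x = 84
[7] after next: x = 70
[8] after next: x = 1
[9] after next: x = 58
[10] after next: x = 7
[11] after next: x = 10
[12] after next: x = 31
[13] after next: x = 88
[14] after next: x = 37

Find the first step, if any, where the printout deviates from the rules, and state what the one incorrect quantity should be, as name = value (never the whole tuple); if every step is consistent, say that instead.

step 7, x = 69

step 1: x = (37*84 + 21) mod 90 = 69 -> matches
step 2: x = (37*69 + 21) mod 90 = 54 -> consistent with the printout
step 3: x = (37*54 + 21) mod 90 = 39 -> matches
step 4: x = (37*39 + 21) mod 90 = 24 -> exactly as logged
step 5: x = (37*24 + 21) mod 90 = 9 -> confirmed correct
step 6: x = (37*9 + 21) mod 90 = 84 -> checks out
step 7: x = (37*84 + 21) mod 90 = 69 -> a discrepancy with the printout
Conclusion: step 7 carries the first error; the entry should be x = 69.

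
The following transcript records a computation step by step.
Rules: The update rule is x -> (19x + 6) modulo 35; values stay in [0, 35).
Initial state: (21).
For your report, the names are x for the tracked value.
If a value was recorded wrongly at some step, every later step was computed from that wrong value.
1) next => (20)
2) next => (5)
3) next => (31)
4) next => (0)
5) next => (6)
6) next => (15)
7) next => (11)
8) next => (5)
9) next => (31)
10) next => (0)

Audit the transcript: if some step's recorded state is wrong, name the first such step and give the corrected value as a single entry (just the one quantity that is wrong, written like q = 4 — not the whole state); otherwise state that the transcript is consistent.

Recomputing the run from the initial state:
step 1: x = 20
step 2: x = 1
step 3: x = 25
step 4: x = 26
step 5: x = 10
step 6: x = 21
step 7: x = 20
step 8: x = 1
step 9: x = 25
step 10: x = 26
The first disagreement with the transcript is at step 2, where the value should be x = 1.

step 2, x = 1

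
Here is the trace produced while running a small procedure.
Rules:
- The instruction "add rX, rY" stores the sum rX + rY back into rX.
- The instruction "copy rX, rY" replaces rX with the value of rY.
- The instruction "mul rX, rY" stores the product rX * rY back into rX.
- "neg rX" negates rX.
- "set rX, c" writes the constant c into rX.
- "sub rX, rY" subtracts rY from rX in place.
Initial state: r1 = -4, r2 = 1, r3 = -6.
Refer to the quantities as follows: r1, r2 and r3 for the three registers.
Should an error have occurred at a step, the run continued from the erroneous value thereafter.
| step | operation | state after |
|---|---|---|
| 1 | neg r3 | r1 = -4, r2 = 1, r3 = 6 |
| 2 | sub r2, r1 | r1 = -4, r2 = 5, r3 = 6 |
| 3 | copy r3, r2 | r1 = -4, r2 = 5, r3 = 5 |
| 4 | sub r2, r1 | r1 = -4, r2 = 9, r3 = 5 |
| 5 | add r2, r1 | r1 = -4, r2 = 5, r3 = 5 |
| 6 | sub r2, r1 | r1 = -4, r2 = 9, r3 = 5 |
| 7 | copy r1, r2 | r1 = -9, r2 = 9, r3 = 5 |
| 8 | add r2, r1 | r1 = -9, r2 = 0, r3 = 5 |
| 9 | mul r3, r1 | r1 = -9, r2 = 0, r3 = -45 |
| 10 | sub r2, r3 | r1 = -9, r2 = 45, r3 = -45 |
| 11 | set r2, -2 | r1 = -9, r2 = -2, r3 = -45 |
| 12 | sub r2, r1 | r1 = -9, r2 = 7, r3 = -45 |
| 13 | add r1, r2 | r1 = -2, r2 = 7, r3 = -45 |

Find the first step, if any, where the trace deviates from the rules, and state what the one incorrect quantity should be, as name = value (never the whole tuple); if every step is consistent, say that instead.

step 7, r1 = 9

Recomputing the run from the initial state:
step 1: r1 = -4, r2 = 1, r3 = 6
step 2: r1 = -4, r2 = 5, r3 = 6
step 3: r1 = -4, r2 = 5, r3 = 5
step 4: r1 = -4, r2 = 9, r3 = 5
step 5: r1 = -4, r2 = 5, r3 = 5
step 6: r1 = -4, r2 = 9, r3 = 5
step 7: r1 = 9, r2 = 9, r3 = 5
step 8: r1 = 9, r2 = 18, r3 = 5
step 9: r1 = 9, r2 = 18, r3 = 45
step 10: r1 = 9, r2 = -27, r3 = 45
step 11: r1 = 9, r2 = -2, r3 = 45
step 12: r1 = 9, r2 = -11, r3 = 45
step 13: r1 = -2, r2 = -11, r3 = 45
The first disagreement with the trace is at step 7, where the value should be r1 = 9.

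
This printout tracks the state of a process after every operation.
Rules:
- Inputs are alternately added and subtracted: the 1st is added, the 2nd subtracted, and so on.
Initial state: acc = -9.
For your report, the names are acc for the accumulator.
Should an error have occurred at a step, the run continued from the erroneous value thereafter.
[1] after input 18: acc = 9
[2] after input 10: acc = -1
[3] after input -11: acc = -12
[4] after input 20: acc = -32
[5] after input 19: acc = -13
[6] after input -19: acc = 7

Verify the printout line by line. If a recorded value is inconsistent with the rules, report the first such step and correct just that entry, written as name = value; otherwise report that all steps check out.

Step 1: acc = -9 + 18 = 9 — matches.
Step 2: acc = 9 - 10 = -1 — exactly as logged.
Step 3: acc = -1 + -11 = -12 — consistent with the printout.
Step 4: acc = -12 - 20 = -32 — confirmed correct.
Step 5: acc = -32 + 19 = -13 — matches.
Step 6: acc = -13 - -19 = 6 — a discrepancy with the printout.
First deviation found at step 6; the corrected entry is acc = 6.

step 6, acc = 6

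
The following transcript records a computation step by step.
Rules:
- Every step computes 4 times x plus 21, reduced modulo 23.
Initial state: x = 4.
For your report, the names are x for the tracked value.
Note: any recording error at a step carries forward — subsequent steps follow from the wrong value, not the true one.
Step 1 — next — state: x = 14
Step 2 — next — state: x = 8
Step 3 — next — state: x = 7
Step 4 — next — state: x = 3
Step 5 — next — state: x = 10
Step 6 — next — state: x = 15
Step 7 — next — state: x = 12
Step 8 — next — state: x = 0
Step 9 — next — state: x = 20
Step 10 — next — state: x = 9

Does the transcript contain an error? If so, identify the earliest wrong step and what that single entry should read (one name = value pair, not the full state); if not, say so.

step 9, x = 21

step 1: x = (4*4 + 21) mod 23 = 14 -> checks out
step 2: x = (4*14 + 21) mod 23 = 8 -> in agreement
step 3: x = (4*8 + 21) mod 23 = 7 -> verified
step 4: x = (4*7 + 21) mod 23 = 3 -> agrees with the transcript
step 5: x = (4*3 + 21) mod 23 = 10 -> agrees with the transcript
step 6: x = (4*10 + 21) mod 23 = 15 -> verified
step 7: x = (4*15 + 21) mod 23 = 12 -> verified
step 8: x = (4*12 + 21) mod 23 = 0 -> consistent with the transcript
step 9: x = (4*0 + 21) mod 23 = 21 -> not what was recorded
The earliest wrong entry is at step 9: it should read x = 21.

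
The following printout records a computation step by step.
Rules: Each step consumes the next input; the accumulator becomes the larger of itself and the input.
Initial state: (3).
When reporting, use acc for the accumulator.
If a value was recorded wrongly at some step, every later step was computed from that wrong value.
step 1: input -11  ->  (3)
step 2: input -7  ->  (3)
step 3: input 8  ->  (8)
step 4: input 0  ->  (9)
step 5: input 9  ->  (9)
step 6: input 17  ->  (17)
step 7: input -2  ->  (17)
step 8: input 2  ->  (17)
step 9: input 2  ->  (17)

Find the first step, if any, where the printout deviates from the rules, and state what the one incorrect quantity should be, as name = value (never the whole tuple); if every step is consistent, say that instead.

1. acc = max(3, -11) = 3 (verified)
2. acc = max(3, -7) = 3 (exactly as logged)
3. acc = max(3, 8) = 8 (consistent with the printout)
4. acc = max(8, 0) = 8 (the entry is off here)
So the first discrepancy is step 4, where the right value is acc = 8.

step 4, acc = 8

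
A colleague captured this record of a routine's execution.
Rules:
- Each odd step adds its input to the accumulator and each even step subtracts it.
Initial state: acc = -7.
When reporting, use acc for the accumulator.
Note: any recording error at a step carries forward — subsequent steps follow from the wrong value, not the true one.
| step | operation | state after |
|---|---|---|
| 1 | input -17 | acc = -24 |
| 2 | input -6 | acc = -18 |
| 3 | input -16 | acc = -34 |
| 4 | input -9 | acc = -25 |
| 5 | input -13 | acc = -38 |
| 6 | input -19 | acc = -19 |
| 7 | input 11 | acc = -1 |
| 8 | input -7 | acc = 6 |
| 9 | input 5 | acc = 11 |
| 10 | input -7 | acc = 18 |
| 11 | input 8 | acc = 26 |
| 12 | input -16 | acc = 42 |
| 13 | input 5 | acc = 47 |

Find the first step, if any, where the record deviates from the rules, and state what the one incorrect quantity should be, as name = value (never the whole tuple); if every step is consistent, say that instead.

step 7, acc = -8

Step 1: acc = -7 + -17 = -24 — in agreement.
Step 2: acc = -24 - -6 = -18 — in agreement.
Step 3: acc = -18 + -16 = -34 — verified.
Step 4: acc = -34 - -9 = -25 — confirmed correct.
Step 5: acc = -25 + -13 = -38 — exactly as logged.
Step 6: acc = -38 - -19 = -19 — consistent with the record.
Step 7: acc = -19 + 11 = -8 — the entry is off here.
Conclusion: step 7 carries the first error; the entry should be acc = -8.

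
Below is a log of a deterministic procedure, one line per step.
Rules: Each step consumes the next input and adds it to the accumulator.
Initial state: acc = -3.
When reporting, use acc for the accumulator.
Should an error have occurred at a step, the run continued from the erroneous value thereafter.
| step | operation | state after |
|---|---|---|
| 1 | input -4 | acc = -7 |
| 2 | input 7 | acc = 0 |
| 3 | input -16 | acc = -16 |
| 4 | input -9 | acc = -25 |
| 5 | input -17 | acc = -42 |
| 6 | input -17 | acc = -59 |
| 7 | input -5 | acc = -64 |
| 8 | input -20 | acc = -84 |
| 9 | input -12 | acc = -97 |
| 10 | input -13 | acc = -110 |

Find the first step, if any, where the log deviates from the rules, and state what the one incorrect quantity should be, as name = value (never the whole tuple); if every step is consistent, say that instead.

step 9, acc = -96

1. acc = -3 + -4 = -7 (verified)
2. acc = -7 + 7 = 0 (in agreement)
3. acc = 0 + -16 = -16 (in agreement)
4. acc = -16 + -9 = -25 (exactly as logged)
5. acc = -25 + -17 = -42 (in agreement)
6. acc = -42 + -17 = -59 (confirmed correct)
7. acc = -59 + -5 = -64 (consistent with the log)
8. acc = -64 + -20 = -84 (same as recorded)
9. acc = -84 + -12 = -96 (the entry is off here)
So the first discrepancy is step 9, where the right value is acc = -96.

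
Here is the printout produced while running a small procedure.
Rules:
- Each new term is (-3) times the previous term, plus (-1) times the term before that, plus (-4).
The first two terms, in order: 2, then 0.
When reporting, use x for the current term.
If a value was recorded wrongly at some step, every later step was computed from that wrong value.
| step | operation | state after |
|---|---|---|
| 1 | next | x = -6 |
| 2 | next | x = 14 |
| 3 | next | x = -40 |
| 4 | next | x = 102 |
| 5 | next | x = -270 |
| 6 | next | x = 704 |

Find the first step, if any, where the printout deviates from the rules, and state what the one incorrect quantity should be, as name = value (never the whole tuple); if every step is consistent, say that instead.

Recomputing the run from the initial state:
step 1: x = -6
step 2: x = 14
step 3: x = -40
step 4: x = 102
step 5: x = -270
step 6: x = 704
This matches the printout at every step.

no error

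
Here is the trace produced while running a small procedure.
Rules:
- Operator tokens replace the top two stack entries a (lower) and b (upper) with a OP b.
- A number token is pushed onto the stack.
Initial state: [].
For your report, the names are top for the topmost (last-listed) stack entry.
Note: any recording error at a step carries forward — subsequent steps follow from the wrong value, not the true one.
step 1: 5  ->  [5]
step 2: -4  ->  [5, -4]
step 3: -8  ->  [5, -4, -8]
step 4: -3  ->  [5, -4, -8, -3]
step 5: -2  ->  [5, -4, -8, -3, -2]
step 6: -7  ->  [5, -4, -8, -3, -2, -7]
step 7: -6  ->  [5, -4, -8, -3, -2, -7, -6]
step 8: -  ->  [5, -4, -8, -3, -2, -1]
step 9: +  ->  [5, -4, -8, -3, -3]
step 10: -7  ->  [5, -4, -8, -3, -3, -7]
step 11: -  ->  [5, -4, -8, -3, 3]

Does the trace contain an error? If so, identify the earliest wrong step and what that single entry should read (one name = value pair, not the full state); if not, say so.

step 1: push 5: top = 5 -> in agreement
step 2: push -4: top = -4 -> same as recorded
step 3: push -8: top = -8 -> checks out
step 4: push -3: top = -3 -> checks out
step 5: push -2: top = -2 -> agrees with the trace
step 6: push -7: top = -7 -> verified
step 7: push -6: top = -6 -> verified
step 8: -7 - -6 = -1 -> matches
step 9: -2 + -1 = -3 -> confirmed correct
step 10: push -7: top = -7 -> agrees with the trace
step 11: -3 - -7 = 4 -> the trace disagrees here
First deviation found at step 11; the corrected entry is top = 4.

step 11, top = 4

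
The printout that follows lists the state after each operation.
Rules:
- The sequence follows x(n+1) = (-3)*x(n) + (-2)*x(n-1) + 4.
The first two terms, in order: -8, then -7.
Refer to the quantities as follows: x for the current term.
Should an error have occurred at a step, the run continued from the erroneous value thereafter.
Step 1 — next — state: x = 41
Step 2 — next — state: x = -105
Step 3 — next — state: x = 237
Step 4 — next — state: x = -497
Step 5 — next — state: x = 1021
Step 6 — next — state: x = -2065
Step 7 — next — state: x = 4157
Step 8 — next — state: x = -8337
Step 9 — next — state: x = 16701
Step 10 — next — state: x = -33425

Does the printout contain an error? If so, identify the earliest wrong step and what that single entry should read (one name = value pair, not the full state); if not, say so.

step 1: x = -3*(-7) + (-2)*(-8) + (4) = 41 -> consistent with the printout
step 2: x = -3*(41) + (-2)*(-7) + (4) = -105 -> exactly as logged
step 3: x = -3*(-105) + (-2)*(41) + (4) = 237 -> consistent with the printout
step 4: x = -3*(237) + (-2)*(-105) + (4) = -497 -> same as recorded
step 5: x = -3*(-497) + (-2)*(237) + (4) = 1021 -> exactly as logged
step 6: x = -3*(1021) + (-2)*(-497) + (4) = -2065 -> no discrepancy
step 7: x = -3*(-2065) + (-2)*(1021) + (4) = 4157 -> exactly as logged
step 8: x = -3*(4157) + (-2)*(-2065) + (4) = -8337 -> agrees with the printout
step 9: x = -3*(-8337) + (-2)*(4157) + (4) = 16701 -> no discrepancy
step 10: x = -3*(16701) + (-2)*(-8337) + (4) = -33425 -> confirmed correct
Every step is consistent.

no error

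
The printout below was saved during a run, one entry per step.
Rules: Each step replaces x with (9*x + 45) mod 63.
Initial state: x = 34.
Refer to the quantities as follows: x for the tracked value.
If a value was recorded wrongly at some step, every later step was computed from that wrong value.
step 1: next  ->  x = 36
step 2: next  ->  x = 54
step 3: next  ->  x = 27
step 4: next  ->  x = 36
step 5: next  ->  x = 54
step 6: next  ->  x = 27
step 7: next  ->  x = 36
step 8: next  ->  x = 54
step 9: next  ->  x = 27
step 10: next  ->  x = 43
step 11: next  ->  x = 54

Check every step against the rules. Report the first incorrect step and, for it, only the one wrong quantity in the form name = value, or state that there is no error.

step 10, x = 36

Step 1: x = (9*34 + 45) mod 63 = 36 — checks out.
Step 2: x = (9*36 + 45) mod 63 = 54 — verified.
Step 3: x = (9*54 + 45) mod 63 = 27 — confirmed correct.
Step 4: x = (9*27 + 45) mod 63 = 36 — in agreement.
Step 5: x = (9*36 + 45) mod 63 = 54 — verified.
Step 6: x = (9*54 + 45) mod 63 = 27 — in agreement.
Step 7: x = (9*27 + 45) mod 63 = 36 — consistent with the printout.
Step 8: x = (9*36 + 45) mod 63 = 54 — verified.
Step 9: x = (9*54 + 45) mod 63 = 27 — checks out.
Step 10: x = (9*27 + 45) mod 63 = 36 — the entry is off here.
First deviation found at step 10; the corrected entry is x = 36.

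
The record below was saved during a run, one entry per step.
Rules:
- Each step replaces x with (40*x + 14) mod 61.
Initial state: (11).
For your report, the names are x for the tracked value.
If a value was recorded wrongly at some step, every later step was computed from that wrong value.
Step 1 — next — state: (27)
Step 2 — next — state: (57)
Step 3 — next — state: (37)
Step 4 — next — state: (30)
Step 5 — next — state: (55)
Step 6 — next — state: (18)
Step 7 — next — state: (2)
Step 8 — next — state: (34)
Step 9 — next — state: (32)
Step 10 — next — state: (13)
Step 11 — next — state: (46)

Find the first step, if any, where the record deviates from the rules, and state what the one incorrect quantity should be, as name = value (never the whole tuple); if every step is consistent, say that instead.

step 8, x = 33

Step 1: x = (40*11 + 14) mod 61 = 27 — no discrepancy.
Step 2: x = (40*27 + 14) mod 61 = 57 — in agreement.
Step 3: x = (40*57 + 14) mod 61 = 37 — in agreement.
Step 4: x = (40*37 + 14) mod 61 = 30 — checks out.
Step 5: x = (40*30 + 14) mod 61 = 55 — agrees with the record.
Step 6: x = (40*55 + 14) mod 61 = 18 — checks out.
Step 7: x = (40*18 + 14) mod 61 = 2 — in agreement.
Step 8: x = (40*2 + 14) mod 61 = 33 — a discrepancy with the record.
The earliest wrong entry is at step 8: it should read x = 33.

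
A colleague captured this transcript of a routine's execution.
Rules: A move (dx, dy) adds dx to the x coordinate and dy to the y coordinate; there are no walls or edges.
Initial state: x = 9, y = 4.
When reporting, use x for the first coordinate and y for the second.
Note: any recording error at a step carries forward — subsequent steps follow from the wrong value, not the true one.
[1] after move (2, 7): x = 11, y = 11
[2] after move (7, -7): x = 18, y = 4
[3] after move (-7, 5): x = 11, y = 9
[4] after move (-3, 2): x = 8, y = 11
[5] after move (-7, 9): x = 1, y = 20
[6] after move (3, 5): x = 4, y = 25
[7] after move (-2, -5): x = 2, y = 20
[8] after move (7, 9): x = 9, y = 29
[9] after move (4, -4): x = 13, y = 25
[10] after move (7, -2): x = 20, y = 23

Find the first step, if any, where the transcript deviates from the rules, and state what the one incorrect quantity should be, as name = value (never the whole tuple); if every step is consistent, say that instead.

no error

step 1: x = 9 + (2) = 11, y = 4 + (7) = 11 -> matches
step 2: x = 11 + (7) = 18, y = 11 + (-7) = 4 -> confirmed correct
step 3: x = 18 + (-7) = 11, y = 4 + (5) = 9 -> consistent with the transcript
step 4: x = 11 + (-3) = 8, y = 9 + (2) = 11 -> verified
step 5: x = 8 + (-7) = 1, y = 11 + (9) = 20 -> verified
step 6: x = 1 + (3) = 4, y = 20 + (5) = 25 -> same as recorded
step 7: x = 4 + (-2) = 2, y = 25 + (-5) = 20 -> matches
step 8: x = 2 + (7) = 9, y = 20 + (9) = 29 -> exactly as logged
step 9: x = 9 + (4) = 13, y = 29 + (-4) = 25 -> consistent with the transcript
step 10: x = 13 + (7) = 20, y = 25 + (-2) = 23 -> confirmed correct
All steps check out; nothing to correct.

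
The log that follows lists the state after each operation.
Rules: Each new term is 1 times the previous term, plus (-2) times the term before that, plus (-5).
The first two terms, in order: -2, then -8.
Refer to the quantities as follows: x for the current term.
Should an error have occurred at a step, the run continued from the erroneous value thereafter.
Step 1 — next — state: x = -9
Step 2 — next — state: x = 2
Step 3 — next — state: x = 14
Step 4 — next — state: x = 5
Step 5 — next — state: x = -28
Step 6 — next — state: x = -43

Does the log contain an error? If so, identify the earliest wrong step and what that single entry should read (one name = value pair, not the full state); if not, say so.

Recomputing the run from the initial state:
step 1: x = -9
step 2: x = 2
step 3: x = 15
step 4: x = 6
step 5: x = -29
step 6: x = -46
The first disagreement with the log is at step 3, where the value should be x = 15.

step 3, x = 15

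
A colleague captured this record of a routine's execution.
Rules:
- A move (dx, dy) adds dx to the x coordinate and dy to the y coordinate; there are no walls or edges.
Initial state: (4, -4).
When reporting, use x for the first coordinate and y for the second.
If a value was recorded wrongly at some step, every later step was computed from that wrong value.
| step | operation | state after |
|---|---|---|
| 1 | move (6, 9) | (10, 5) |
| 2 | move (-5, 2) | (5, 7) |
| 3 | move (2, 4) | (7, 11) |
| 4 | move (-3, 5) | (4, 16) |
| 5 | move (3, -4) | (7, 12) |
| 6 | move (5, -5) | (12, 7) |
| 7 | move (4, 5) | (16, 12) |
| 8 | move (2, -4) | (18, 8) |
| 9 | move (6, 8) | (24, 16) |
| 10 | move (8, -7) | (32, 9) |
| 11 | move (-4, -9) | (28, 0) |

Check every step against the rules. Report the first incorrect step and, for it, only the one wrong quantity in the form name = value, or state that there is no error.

Recomputing the run from the initial state:
step 1: x = 10, y = 5
step 2: x = 5, y = 7
step 3: x = 7, y = 11
step 4: x = 4, y = 16
step 5: x = 7, y = 12
step 6: x = 12, y = 7
step 7: x = 16, y = 12
step 8: x = 18, y = 8
step 9: x = 24, y = 16
step 10: x = 32, y = 9
step 11: x = 28, y = 0
This matches the record at every step.

no error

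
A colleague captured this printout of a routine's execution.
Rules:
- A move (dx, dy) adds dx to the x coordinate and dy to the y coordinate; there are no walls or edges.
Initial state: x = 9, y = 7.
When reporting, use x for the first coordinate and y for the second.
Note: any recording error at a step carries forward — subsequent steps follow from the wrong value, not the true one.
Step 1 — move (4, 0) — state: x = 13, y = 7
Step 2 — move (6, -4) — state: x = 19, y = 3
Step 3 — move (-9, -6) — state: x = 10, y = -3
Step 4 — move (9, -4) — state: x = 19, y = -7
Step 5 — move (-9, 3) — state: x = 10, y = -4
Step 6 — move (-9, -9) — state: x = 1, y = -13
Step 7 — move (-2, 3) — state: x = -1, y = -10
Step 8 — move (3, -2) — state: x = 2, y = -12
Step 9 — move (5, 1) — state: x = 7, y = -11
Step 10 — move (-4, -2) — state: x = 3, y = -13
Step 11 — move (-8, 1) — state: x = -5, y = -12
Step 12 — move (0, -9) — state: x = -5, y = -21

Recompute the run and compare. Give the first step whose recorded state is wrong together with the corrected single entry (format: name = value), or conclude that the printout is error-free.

no error

step 1: x = 9 + (4) = 13, y = 7 + (0) = 7 -> confirmed correct
step 2: x = 13 + (6) = 19, y = 7 + (-4) = 3 -> in agreement
step 3: x = 19 + (-9) = 10, y = 3 + (-6) = -3 -> no discrepancy
step 4: x = 10 + (9) = 19, y = -3 + (-4) = -7 -> consistent with the printout
step 5: x = 19 + (-9) = 10, y = -7 + (3) = -4 -> checks out
step 6: x = 10 + (-9) = 1, y = -4 + (-9) = -13 -> in agreement
step 7: x = 1 + (-2) = -1, y = -13 + (3) = -10 -> verified
step 8: x = -1 + (3) = 2, y = -10 + (-2) = -12 -> matches
step 9: x = 2 + (5) = 7, y = -12 + (1) = -11 -> consistent with the printout
step 10: x = 7 + (-4) = 3, y = -11 + (-2) = -13 -> verified
step 11: x = 3 + (-8) = -5, y = -13 + (1) = -12 -> exactly as logged
step 12: x = -5 + (0) = -5, y = -12 + (-9) = -21 -> checks out
The whole run recomputes cleanly — no discrepancies.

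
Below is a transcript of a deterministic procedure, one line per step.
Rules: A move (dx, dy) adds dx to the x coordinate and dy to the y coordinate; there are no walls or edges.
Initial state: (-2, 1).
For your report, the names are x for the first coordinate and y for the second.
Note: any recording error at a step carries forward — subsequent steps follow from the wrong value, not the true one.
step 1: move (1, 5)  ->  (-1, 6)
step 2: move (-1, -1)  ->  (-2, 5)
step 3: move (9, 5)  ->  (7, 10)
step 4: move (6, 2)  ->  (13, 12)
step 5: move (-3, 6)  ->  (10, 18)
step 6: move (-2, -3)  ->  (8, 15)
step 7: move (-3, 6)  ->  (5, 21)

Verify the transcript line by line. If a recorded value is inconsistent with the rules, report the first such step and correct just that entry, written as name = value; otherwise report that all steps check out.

1. x = -2 + (1) = -1, y = 1 + (5) = 6 (agrees with the transcript)
2. x = -1 + (-1) = -2, y = 6 + (-1) = 5 (no discrepancy)
3. x = -2 + (9) = 7, y = 5 + (5) = 10 (checks out)
4. x = 7 + (6) = 13, y = 10 + (2) = 12 (matches)
5. x = 13 + (-3) = 10, y = 12 + (6) = 18 (in agreement)
6. x = 10 + (-2) = 8, y = 18 + (-3) = 15 (no discrepancy)
7. x = 8 + (-3) = 5, y = 15 + (6) = 21 (exactly as logged)
Every step is consistent.

no error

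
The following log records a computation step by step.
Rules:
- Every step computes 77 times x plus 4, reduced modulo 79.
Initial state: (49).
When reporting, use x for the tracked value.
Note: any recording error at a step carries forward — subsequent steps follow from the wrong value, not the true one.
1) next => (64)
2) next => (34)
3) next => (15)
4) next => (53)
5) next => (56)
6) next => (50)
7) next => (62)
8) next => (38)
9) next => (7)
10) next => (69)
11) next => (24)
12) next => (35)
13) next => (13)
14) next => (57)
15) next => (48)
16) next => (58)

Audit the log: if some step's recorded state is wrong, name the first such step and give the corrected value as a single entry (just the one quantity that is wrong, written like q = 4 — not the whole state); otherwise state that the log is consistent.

1. x = (77*49 + 4) mod 79 = 64 (matches)
2. x = (77*64 + 4) mod 79 = 34 (verified)
3. x = (77*34 + 4) mod 79 = 15 (verified)
4. x = (77*15 + 4) mod 79 = 53 (same as recorded)
5. x = (77*53 + 4) mod 79 = 56 (checks out)
6. x = (77*56 + 4) mod 79 = 50 (checks out)
7. x = (77*50 + 4) mod 79 = 62 (verified)
8. x = (77*62 + 4) mod 79 = 38 (consistent with the log)
9. x = (77*38 + 4) mod 79 = 7 (no discrepancy)
10. x = (77*7 + 4) mod 79 = 69 (checks out)
11. x = (77*69 + 4) mod 79 = 24 (matches)
12. x = (77*24 + 4) mod 79 = 35 (checks out)
13. x = (77*35 + 4) mod 79 = 13 (agrees with the log)
14. x = (77*13 + 4) mod 79 = 57 (same as recorded)
15. x = (77*57 + 4) mod 79 = 48 (matches)
16. x = (77*48 + 4) mod 79 = 66 (the log disagrees here)
Step 16 is the first one off; corrected, x = 66.

step 16, x = 66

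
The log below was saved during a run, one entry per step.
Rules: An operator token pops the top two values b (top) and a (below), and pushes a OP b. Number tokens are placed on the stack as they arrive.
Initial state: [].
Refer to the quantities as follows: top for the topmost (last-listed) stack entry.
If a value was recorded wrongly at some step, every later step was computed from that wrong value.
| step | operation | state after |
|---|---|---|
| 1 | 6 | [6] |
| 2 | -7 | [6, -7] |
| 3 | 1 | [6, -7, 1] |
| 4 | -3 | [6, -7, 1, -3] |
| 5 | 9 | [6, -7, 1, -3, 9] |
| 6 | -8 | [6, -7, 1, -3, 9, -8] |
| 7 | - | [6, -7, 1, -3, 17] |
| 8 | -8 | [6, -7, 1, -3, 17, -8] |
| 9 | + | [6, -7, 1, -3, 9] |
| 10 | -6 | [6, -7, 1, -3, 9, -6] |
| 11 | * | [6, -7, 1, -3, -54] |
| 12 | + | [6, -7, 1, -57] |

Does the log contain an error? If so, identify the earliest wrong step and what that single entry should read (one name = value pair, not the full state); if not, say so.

Recomputing the run from the initial state:
step 1: [6]
step 2: [6, -7]
step 3: [6, -7, 1]
step 4: [6, -7, 1, -3]
step 5: [6, -7, 1, -3, 9]
step 6: [6, -7, 1, -3, 9, -8]
step 7: [6, -7, 1, -3, 17]
step 8: [6, -7, 1, -3, 17, -8]
step 9: [6, -7, 1, -3, 9]
step 10: [6, -7, 1, -3, 9, -6]
step 11: [6, -7, 1, -3, -54]
step 12: [6, -7, 1, -57]
This matches the log at every step.

no error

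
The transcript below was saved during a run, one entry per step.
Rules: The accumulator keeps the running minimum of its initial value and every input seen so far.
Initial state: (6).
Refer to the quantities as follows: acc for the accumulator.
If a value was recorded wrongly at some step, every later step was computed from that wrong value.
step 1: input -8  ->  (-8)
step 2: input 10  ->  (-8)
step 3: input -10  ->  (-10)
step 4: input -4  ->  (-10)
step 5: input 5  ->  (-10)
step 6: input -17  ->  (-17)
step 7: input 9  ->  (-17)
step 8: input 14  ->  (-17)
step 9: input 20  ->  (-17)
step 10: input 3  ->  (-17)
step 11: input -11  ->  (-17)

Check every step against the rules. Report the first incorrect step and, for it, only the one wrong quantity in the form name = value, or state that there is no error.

1. acc = min(6, -8) = -8 (in agreement)
2. acc = min(-8, 10) = -8 (no discrepancy)
3. acc = min(-8, -10) = -10 (verified)
4. acc = min(-10, -4) = -10 (verified)
5. acc = min(-10, 5) = -10 (confirmed correct)
6. acc = min(-10, -17) = -17 (checks out)
7. acc = min(-17, 9) = -17 (in agreement)
8. acc = min(-17, 14) = -17 (exactly as logged)
9. acc = min(-17, 20) = -17 (exactly as logged)
10. acc = min(-17, 3) = -17 (exactly as logged)
11. acc = min(-17, -11) = -17 (agrees with the transcript)
All entries verified; no error found.

no error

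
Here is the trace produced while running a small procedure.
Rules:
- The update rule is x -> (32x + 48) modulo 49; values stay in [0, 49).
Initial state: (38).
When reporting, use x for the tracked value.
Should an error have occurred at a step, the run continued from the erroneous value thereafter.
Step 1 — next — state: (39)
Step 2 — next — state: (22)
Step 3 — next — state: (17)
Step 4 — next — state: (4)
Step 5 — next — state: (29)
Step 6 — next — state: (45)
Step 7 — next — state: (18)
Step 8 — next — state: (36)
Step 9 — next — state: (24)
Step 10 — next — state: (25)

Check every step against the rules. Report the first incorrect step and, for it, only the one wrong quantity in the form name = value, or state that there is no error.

step 10, x = 32

Recomputing the run from the initial state:
step 1: x = 39
step 2: x = 22
step 3: x = 17
step 4: x = 4
step 5: x = 29
step 6: x = 45
step 7: x = 18
step 8: x = 36
step 9: x = 24
step 10: x = 32
The first disagreement with the trace is at step 10, where the value should be x = 32.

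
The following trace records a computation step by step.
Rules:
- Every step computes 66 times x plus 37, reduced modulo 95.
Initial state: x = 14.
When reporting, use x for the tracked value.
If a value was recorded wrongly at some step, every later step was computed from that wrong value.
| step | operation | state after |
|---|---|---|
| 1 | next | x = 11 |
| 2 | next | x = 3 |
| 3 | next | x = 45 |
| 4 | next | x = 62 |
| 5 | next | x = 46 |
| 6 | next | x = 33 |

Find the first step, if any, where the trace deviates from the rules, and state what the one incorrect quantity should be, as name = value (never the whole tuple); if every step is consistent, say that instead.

step 5, x = 44

Recomputing the run from the initial state:
step 1: x = 11
step 2: x = 3
step 3: x = 45
step 4: x = 62
step 5: x = 44
step 6: x = 91
The first disagreement with the trace is at step 5, where the value should be x = 44.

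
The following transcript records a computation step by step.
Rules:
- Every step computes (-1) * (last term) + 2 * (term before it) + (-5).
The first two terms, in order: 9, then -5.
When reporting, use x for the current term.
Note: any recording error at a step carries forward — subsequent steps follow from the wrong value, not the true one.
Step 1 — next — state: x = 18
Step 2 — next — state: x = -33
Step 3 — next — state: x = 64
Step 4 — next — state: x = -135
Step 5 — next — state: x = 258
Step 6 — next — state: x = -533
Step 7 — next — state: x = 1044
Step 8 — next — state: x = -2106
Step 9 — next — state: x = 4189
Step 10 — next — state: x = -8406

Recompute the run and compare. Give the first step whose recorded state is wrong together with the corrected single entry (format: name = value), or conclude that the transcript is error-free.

step 1: x = -1*(-5) + (2)*(9) + (-5) = 18 -> confirmed correct
step 2: x = -1*(18) + (2)*(-5) + (-5) = -33 -> matches
step 3: x = -1*(-33) + (2)*(18) + (-5) = 64 -> checks out
step 4: x = -1*(64) + (2)*(-33) + (-5) = -135 -> no discrepancy
step 5: x = -1*(-135) + (2)*(64) + (-5) = 258 -> agrees with the transcript
step 6: x = -1*(258) + (2)*(-135) + (-5) = -533 -> matches
step 7: x = -1*(-533) + (2)*(258) + (-5) = 1044 -> confirmed correct
step 8: x = -1*(1044) + (2)*(-533) + (-5) = -2115 -> this is not what the transcript shows
The audit stops at step 8: the recorded entry is wrong and should be x = -2115.

step 8, x = -2115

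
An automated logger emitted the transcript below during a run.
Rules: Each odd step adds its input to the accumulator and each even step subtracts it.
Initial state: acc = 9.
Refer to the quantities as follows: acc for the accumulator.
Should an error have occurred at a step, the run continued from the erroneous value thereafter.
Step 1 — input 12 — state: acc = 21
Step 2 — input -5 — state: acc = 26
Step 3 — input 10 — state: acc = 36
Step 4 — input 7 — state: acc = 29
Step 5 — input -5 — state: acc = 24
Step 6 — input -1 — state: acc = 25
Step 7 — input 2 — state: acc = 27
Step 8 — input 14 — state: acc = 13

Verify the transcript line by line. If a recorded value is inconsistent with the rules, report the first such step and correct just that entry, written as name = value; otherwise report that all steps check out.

no error

Step 1: acc = 9 + 12 = 21 — no discrepancy.
Step 2: acc = 21 - -5 = 26 — exactly as logged.
Step 3: acc = 26 + 10 = 36 — exactly as logged.
Step 4: acc = 36 - 7 = 29 — confirmed correct.
Step 5: acc = 29 + -5 = 24 — no discrepancy.
Step 6: acc = 24 - -1 = 25 — consistent with the transcript.
Step 7: acc = 25 + 2 = 27 — confirmed correct.
Step 8: acc = 27 - 14 = 13 — same as recorded.
The whole run recomputes cleanly — no discrepancies.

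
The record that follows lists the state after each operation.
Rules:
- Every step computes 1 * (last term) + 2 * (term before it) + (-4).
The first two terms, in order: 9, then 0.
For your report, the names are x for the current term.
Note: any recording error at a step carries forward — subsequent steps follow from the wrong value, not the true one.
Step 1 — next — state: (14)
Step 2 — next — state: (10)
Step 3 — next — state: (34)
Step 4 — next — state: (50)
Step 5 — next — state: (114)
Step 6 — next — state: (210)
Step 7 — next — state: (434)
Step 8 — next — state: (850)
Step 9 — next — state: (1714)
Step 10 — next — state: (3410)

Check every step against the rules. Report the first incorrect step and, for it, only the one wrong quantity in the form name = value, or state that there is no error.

no error

Step 1: x = 1*(0) + (2)*(9) + (-4) = 14 — consistent with the record.
Step 2: x = 1*(14) + (2)*(0) + (-4) = 10 — consistent with the record.
Step 3: x = 1*(10) + (2)*(14) + (-4) = 34 — exactly as logged.
Step 4: x = 1*(34) + (2)*(10) + (-4) = 50 — verified.
Step 5: x = 1*(50) + (2)*(34) + (-4) = 114 — exactly as logged.
Step 6: x = 1*(114) + (2)*(50) + (-4) = 210 — no discrepancy.
Step 7: x = 1*(210) + (2)*(114) + (-4) = 434 — exactly as logged.
Step 8: x = 1*(434) + (2)*(210) + (-4) = 850 — no discrepancy.
Step 9: x = 1*(850) + (2)*(434) + (-4) = 1714 — matches.
Step 10: x = 1*(1714) + (2)*(850) + (-4) = 3410 — matches.
Nothing is out of place; the run is error-free.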